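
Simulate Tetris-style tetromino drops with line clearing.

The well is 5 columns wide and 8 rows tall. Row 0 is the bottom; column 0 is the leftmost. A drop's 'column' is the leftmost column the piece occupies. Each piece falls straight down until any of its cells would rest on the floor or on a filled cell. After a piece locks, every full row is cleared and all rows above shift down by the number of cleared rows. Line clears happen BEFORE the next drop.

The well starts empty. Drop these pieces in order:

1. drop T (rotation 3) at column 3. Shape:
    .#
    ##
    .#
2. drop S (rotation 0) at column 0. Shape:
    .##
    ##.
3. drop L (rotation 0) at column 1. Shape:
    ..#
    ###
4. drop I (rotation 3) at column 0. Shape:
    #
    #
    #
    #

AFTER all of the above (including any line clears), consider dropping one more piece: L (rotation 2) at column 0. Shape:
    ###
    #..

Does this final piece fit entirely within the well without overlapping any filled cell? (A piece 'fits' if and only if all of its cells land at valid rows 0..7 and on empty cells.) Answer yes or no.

Answer: yes

Derivation:
Drop 1: T rot3 at col 3 lands with bottom-row=0; cleared 0 line(s) (total 0); column heights now [0 0 0 2 3], max=3
Drop 2: S rot0 at col 0 lands with bottom-row=0; cleared 0 line(s) (total 0); column heights now [1 2 2 2 3], max=3
Drop 3: L rot0 at col 1 lands with bottom-row=2; cleared 0 line(s) (total 0); column heights now [1 3 3 4 3], max=4
Drop 4: I rot3 at col 0 lands with bottom-row=1; cleared 2 line(s) (total 2); column heights now [3 1 0 2 1], max=3
Test piece L rot2 at col 0 (width 3): heights before test = [3 1 0 2 1]; fits = True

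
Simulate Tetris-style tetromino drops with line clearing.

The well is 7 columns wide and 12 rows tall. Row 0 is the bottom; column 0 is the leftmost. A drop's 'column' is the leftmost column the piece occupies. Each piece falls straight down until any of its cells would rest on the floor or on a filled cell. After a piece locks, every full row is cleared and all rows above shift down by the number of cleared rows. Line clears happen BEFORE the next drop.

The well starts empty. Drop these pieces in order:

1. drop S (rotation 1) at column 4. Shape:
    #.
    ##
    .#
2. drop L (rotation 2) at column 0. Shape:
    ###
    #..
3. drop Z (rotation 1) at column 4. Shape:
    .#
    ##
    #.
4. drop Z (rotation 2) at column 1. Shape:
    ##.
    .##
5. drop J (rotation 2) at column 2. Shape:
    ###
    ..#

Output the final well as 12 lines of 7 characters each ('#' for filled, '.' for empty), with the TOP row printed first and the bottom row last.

Answer: .......
.......
.......
.......
.......
..###..
....##.
....##.
.##.#..
..###..
###.##.
#....#.

Derivation:
Drop 1: S rot1 at col 4 lands with bottom-row=0; cleared 0 line(s) (total 0); column heights now [0 0 0 0 3 2 0], max=3
Drop 2: L rot2 at col 0 lands with bottom-row=0; cleared 0 line(s) (total 0); column heights now [2 2 2 0 3 2 0], max=3
Drop 3: Z rot1 at col 4 lands with bottom-row=3; cleared 0 line(s) (total 0); column heights now [2 2 2 0 5 6 0], max=6
Drop 4: Z rot2 at col 1 lands with bottom-row=2; cleared 0 line(s) (total 0); column heights now [2 4 4 3 5 6 0], max=6
Drop 5: J rot2 at col 2 lands with bottom-row=5; cleared 0 line(s) (total 0); column heights now [2 4 7 7 7 6 0], max=7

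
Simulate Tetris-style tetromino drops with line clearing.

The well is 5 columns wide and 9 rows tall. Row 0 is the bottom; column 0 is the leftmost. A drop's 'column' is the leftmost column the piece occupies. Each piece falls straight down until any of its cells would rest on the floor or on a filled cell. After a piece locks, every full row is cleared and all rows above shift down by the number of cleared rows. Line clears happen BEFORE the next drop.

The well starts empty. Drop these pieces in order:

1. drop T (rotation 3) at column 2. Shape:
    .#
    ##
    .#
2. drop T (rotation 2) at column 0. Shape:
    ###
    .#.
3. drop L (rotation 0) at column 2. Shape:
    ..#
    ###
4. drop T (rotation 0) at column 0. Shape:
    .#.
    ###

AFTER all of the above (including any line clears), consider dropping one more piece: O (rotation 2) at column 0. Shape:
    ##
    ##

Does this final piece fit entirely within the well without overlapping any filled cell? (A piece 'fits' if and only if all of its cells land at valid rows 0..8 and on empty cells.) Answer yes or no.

Answer: yes

Derivation:
Drop 1: T rot3 at col 2 lands with bottom-row=0; cleared 0 line(s) (total 0); column heights now [0 0 2 3 0], max=3
Drop 2: T rot2 at col 0 lands with bottom-row=1; cleared 0 line(s) (total 0); column heights now [3 3 3 3 0], max=3
Drop 3: L rot0 at col 2 lands with bottom-row=3; cleared 0 line(s) (total 0); column heights now [3 3 4 4 5], max=5
Drop 4: T rot0 at col 0 lands with bottom-row=4; cleared 0 line(s) (total 0); column heights now [5 6 5 4 5], max=6
Test piece O rot2 at col 0 (width 2): heights before test = [5 6 5 4 5]; fits = True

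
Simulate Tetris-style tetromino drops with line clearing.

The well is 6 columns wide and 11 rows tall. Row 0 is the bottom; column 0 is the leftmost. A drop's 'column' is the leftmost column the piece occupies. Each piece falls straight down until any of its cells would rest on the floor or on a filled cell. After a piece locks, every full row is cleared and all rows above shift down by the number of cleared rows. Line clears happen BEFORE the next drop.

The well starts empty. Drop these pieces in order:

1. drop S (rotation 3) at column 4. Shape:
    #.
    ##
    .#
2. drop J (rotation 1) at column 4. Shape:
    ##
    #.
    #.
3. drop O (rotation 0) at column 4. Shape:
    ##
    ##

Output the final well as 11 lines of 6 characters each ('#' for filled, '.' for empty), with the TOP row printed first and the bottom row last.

Answer: ......
......
......
....##
....##
....##
....#.
....#.
....#.
....##
.....#

Derivation:
Drop 1: S rot3 at col 4 lands with bottom-row=0; cleared 0 line(s) (total 0); column heights now [0 0 0 0 3 2], max=3
Drop 2: J rot1 at col 4 lands with bottom-row=3; cleared 0 line(s) (total 0); column heights now [0 0 0 0 6 6], max=6
Drop 3: O rot0 at col 4 lands with bottom-row=6; cleared 0 line(s) (total 0); column heights now [0 0 0 0 8 8], max=8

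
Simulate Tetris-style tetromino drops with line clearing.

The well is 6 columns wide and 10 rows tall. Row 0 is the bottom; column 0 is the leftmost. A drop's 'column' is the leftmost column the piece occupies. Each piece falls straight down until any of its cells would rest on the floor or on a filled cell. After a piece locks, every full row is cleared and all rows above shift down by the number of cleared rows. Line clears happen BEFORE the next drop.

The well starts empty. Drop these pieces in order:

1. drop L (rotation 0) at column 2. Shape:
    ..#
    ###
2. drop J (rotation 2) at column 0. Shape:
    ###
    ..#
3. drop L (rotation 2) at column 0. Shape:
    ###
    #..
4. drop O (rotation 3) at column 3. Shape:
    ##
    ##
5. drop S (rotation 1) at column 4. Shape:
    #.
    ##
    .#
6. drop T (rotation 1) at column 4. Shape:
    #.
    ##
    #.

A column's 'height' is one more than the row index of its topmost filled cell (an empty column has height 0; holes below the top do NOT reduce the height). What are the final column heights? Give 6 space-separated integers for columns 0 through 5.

Answer: 5 5 5 4 9 8

Derivation:
Drop 1: L rot0 at col 2 lands with bottom-row=0; cleared 0 line(s) (total 0); column heights now [0 0 1 1 2 0], max=2
Drop 2: J rot2 at col 0 lands with bottom-row=1; cleared 0 line(s) (total 0); column heights now [3 3 3 1 2 0], max=3
Drop 3: L rot2 at col 0 lands with bottom-row=3; cleared 0 line(s) (total 0); column heights now [5 5 5 1 2 0], max=5
Drop 4: O rot3 at col 3 lands with bottom-row=2; cleared 0 line(s) (total 0); column heights now [5 5 5 4 4 0], max=5
Drop 5: S rot1 at col 4 lands with bottom-row=3; cleared 0 line(s) (total 0); column heights now [5 5 5 4 6 5], max=6
Drop 6: T rot1 at col 4 lands with bottom-row=6; cleared 0 line(s) (total 0); column heights now [5 5 5 4 9 8], max=9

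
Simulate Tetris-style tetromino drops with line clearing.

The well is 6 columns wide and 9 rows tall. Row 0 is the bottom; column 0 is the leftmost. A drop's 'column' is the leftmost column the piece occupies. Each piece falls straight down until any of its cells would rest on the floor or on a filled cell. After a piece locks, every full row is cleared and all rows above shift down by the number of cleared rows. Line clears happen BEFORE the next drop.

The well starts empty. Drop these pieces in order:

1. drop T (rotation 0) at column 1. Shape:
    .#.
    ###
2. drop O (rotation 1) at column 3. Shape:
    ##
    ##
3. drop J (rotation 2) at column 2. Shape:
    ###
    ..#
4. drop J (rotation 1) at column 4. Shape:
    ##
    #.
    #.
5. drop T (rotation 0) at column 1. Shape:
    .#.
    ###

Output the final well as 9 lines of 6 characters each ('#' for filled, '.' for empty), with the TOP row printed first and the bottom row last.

Drop 1: T rot0 at col 1 lands with bottom-row=0; cleared 0 line(s) (total 0); column heights now [0 1 2 1 0 0], max=2
Drop 2: O rot1 at col 3 lands with bottom-row=1; cleared 0 line(s) (total 0); column heights now [0 1 2 3 3 0], max=3
Drop 3: J rot2 at col 2 lands with bottom-row=3; cleared 0 line(s) (total 0); column heights now [0 1 5 5 5 0], max=5
Drop 4: J rot1 at col 4 lands with bottom-row=5; cleared 0 line(s) (total 0); column heights now [0 1 5 5 8 8], max=8
Drop 5: T rot0 at col 1 lands with bottom-row=5; cleared 0 line(s) (total 0); column heights now [0 6 7 6 8 8], max=8

Answer: ......
....##
..#.#.
.####.
..###.
....#.
...##.
..###.
.###..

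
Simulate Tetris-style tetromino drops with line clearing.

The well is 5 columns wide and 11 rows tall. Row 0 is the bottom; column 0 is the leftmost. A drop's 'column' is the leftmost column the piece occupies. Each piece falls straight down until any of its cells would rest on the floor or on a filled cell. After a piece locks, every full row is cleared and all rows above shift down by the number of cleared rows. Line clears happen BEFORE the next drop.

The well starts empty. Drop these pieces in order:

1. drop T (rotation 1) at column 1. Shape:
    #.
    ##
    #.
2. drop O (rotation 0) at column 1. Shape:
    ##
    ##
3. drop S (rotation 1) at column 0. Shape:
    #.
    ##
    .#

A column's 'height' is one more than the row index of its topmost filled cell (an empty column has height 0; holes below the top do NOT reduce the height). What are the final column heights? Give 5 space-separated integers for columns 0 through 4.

Drop 1: T rot1 at col 1 lands with bottom-row=0; cleared 0 line(s) (total 0); column heights now [0 3 2 0 0], max=3
Drop 2: O rot0 at col 1 lands with bottom-row=3; cleared 0 line(s) (total 0); column heights now [0 5 5 0 0], max=5
Drop 3: S rot1 at col 0 lands with bottom-row=5; cleared 0 line(s) (total 0); column heights now [8 7 5 0 0], max=8

Answer: 8 7 5 0 0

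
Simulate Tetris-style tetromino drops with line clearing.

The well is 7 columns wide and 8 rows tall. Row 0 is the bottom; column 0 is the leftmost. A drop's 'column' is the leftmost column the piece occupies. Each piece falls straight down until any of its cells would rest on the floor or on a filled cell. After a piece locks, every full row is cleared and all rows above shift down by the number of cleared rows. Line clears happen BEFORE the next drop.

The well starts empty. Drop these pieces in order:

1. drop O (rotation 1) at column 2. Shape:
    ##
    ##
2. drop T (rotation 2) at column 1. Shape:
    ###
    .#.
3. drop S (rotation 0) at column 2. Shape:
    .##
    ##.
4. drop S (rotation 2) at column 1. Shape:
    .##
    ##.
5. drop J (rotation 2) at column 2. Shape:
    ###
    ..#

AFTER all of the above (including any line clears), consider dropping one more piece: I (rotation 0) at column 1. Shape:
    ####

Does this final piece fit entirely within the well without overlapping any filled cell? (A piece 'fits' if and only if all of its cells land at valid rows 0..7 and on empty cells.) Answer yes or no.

Drop 1: O rot1 at col 2 lands with bottom-row=0; cleared 0 line(s) (total 0); column heights now [0 0 2 2 0 0 0], max=2
Drop 2: T rot2 at col 1 lands with bottom-row=2; cleared 0 line(s) (total 0); column heights now [0 4 4 4 0 0 0], max=4
Drop 3: S rot0 at col 2 lands with bottom-row=4; cleared 0 line(s) (total 0); column heights now [0 4 5 6 6 0 0], max=6
Drop 4: S rot2 at col 1 lands with bottom-row=5; cleared 0 line(s) (total 0); column heights now [0 6 7 7 6 0 0], max=7
Drop 5: J rot2 at col 2 lands with bottom-row=6; cleared 0 line(s) (total 0); column heights now [0 6 8 8 8 0 0], max=8
Test piece I rot0 at col 1 (width 4): heights before test = [0 6 8 8 8 0 0]; fits = False

Answer: no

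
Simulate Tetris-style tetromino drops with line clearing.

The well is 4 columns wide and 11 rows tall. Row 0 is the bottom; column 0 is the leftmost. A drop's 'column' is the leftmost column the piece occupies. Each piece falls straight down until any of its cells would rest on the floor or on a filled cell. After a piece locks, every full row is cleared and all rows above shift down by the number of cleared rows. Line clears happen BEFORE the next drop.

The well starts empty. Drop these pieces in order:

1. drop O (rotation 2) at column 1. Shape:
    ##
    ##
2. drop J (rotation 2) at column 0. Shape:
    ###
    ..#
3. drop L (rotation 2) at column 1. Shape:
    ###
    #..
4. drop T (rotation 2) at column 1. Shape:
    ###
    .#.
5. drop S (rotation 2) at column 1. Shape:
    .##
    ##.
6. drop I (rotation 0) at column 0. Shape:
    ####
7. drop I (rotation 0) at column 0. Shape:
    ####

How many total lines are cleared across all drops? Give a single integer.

Answer: 2

Derivation:
Drop 1: O rot2 at col 1 lands with bottom-row=0; cleared 0 line(s) (total 0); column heights now [0 2 2 0], max=2
Drop 2: J rot2 at col 0 lands with bottom-row=2; cleared 0 line(s) (total 0); column heights now [4 4 4 0], max=4
Drop 3: L rot2 at col 1 lands with bottom-row=4; cleared 0 line(s) (total 0); column heights now [4 6 6 6], max=6
Drop 4: T rot2 at col 1 lands with bottom-row=6; cleared 0 line(s) (total 0); column heights now [4 8 8 8], max=8
Drop 5: S rot2 at col 1 lands with bottom-row=8; cleared 0 line(s) (total 0); column heights now [4 9 10 10], max=10
Drop 6: I rot0 at col 0 lands with bottom-row=10; cleared 1 line(s) (total 1); column heights now [4 9 10 10], max=10
Drop 7: I rot0 at col 0 lands with bottom-row=10; cleared 1 line(s) (total 2); column heights now [4 9 10 10], max=10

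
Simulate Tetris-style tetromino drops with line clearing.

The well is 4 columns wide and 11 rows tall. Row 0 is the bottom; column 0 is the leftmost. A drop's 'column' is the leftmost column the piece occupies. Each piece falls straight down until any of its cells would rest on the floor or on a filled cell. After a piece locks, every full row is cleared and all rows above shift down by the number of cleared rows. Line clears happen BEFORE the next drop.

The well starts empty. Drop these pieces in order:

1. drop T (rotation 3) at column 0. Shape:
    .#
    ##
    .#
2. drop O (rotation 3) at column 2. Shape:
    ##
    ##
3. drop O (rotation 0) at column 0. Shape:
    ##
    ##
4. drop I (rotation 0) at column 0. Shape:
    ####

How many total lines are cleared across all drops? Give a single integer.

Drop 1: T rot3 at col 0 lands with bottom-row=0; cleared 0 line(s) (total 0); column heights now [2 3 0 0], max=3
Drop 2: O rot3 at col 2 lands with bottom-row=0; cleared 1 line(s) (total 1); column heights now [0 2 1 1], max=2
Drop 3: O rot0 at col 0 lands with bottom-row=2; cleared 0 line(s) (total 1); column heights now [4 4 1 1], max=4
Drop 4: I rot0 at col 0 lands with bottom-row=4; cleared 1 line(s) (total 2); column heights now [4 4 1 1], max=4

Answer: 2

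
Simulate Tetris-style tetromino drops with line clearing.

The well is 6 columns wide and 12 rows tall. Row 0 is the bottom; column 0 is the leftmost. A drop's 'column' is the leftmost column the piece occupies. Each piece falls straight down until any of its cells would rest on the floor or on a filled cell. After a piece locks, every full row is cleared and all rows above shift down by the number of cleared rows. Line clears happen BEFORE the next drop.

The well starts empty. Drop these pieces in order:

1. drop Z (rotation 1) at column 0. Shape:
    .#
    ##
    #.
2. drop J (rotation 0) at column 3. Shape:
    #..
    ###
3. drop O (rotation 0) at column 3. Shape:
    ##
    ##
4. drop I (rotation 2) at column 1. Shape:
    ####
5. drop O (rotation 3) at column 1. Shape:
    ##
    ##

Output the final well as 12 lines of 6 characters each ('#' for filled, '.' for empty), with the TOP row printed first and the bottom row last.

Drop 1: Z rot1 at col 0 lands with bottom-row=0; cleared 0 line(s) (total 0); column heights now [2 3 0 0 0 0], max=3
Drop 2: J rot0 at col 3 lands with bottom-row=0; cleared 0 line(s) (total 0); column heights now [2 3 0 2 1 1], max=3
Drop 3: O rot0 at col 3 lands with bottom-row=2; cleared 0 line(s) (total 0); column heights now [2 3 0 4 4 1], max=4
Drop 4: I rot2 at col 1 lands with bottom-row=4; cleared 0 line(s) (total 0); column heights now [2 5 5 5 5 1], max=5
Drop 5: O rot3 at col 1 lands with bottom-row=5; cleared 0 line(s) (total 0); column heights now [2 7 7 5 5 1], max=7

Answer: ......
......
......
......
......
.##...
.##...
.####.
...##.
.#.##.
##.#..
#..###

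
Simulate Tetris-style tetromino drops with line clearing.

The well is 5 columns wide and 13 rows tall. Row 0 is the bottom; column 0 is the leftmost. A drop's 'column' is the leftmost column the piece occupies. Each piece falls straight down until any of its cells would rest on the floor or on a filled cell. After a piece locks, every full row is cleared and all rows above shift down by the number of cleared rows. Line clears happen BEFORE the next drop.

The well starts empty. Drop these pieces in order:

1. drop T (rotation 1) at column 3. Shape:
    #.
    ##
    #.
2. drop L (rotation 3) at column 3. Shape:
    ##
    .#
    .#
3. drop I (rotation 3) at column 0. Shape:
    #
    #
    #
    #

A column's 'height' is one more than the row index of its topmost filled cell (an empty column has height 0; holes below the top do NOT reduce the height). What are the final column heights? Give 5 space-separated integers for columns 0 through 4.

Answer: 4 0 0 5 5

Derivation:
Drop 1: T rot1 at col 3 lands with bottom-row=0; cleared 0 line(s) (total 0); column heights now [0 0 0 3 2], max=3
Drop 2: L rot3 at col 3 lands with bottom-row=2; cleared 0 line(s) (total 0); column heights now [0 0 0 5 5], max=5
Drop 3: I rot3 at col 0 lands with bottom-row=0; cleared 0 line(s) (total 0); column heights now [4 0 0 5 5], max=5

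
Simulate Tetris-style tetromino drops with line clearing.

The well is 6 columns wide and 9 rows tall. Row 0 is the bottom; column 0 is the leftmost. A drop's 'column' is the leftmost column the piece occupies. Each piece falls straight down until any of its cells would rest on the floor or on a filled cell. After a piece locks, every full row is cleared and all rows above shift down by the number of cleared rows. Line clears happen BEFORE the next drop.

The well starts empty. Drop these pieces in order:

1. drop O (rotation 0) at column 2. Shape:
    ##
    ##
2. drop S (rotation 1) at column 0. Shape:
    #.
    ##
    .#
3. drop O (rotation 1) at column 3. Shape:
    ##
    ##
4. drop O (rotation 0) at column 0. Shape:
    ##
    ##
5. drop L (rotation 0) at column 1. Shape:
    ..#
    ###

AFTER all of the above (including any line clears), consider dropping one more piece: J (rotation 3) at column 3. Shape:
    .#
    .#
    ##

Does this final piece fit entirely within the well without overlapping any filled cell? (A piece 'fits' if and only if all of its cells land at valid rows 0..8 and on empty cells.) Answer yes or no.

Drop 1: O rot0 at col 2 lands with bottom-row=0; cleared 0 line(s) (total 0); column heights now [0 0 2 2 0 0], max=2
Drop 2: S rot1 at col 0 lands with bottom-row=0; cleared 0 line(s) (total 0); column heights now [3 2 2 2 0 0], max=3
Drop 3: O rot1 at col 3 lands with bottom-row=2; cleared 0 line(s) (total 0); column heights now [3 2 2 4 4 0], max=4
Drop 4: O rot0 at col 0 lands with bottom-row=3; cleared 0 line(s) (total 0); column heights now [5 5 2 4 4 0], max=5
Drop 5: L rot0 at col 1 lands with bottom-row=5; cleared 0 line(s) (total 0); column heights now [5 6 6 7 4 0], max=7
Test piece J rot3 at col 3 (width 2): heights before test = [5 6 6 7 4 0]; fits = False

Answer: no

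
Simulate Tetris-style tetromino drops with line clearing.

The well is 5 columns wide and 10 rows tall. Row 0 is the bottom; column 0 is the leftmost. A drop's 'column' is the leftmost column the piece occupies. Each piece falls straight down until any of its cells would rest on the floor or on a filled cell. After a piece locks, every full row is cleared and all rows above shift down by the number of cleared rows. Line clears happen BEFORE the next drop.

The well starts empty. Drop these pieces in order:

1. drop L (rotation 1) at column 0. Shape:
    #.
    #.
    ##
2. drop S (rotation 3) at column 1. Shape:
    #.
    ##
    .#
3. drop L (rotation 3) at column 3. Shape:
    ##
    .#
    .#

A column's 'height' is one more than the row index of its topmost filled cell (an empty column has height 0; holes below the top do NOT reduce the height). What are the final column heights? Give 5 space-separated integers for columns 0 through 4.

Answer: 3 3 2 3 3

Derivation:
Drop 1: L rot1 at col 0 lands with bottom-row=0; cleared 0 line(s) (total 0); column heights now [3 1 0 0 0], max=3
Drop 2: S rot3 at col 1 lands with bottom-row=0; cleared 0 line(s) (total 0); column heights now [3 3 2 0 0], max=3
Drop 3: L rot3 at col 3 lands with bottom-row=0; cleared 0 line(s) (total 0); column heights now [3 3 2 3 3], max=3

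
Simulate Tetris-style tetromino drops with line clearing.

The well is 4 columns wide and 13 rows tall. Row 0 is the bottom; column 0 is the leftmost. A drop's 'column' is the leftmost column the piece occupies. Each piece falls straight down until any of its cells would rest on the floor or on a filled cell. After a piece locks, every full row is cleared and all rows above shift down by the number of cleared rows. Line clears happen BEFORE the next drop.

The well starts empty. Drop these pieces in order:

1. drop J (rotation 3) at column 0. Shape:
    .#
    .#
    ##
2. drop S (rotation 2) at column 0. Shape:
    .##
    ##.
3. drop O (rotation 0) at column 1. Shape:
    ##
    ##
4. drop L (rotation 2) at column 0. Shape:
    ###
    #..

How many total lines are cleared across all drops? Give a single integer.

Answer: 0

Derivation:
Drop 1: J rot3 at col 0 lands with bottom-row=0; cleared 0 line(s) (total 0); column heights now [1 3 0 0], max=3
Drop 2: S rot2 at col 0 lands with bottom-row=3; cleared 0 line(s) (total 0); column heights now [4 5 5 0], max=5
Drop 3: O rot0 at col 1 lands with bottom-row=5; cleared 0 line(s) (total 0); column heights now [4 7 7 0], max=7
Drop 4: L rot2 at col 0 lands with bottom-row=6; cleared 0 line(s) (total 0); column heights now [8 8 8 0], max=8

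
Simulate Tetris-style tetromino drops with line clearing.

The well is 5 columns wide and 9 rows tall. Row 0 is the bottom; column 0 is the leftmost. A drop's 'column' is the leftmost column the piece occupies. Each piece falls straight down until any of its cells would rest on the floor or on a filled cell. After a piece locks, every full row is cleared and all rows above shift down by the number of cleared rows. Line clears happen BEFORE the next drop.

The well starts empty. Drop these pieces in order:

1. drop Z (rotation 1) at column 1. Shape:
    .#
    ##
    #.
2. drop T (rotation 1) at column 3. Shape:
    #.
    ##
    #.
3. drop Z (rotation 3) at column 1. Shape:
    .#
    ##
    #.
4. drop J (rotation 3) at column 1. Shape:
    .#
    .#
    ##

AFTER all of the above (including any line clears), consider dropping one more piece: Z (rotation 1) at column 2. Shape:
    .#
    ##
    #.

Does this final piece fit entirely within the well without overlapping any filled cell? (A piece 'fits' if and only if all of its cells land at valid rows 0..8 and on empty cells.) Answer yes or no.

Drop 1: Z rot1 at col 1 lands with bottom-row=0; cleared 0 line(s) (total 0); column heights now [0 2 3 0 0], max=3
Drop 2: T rot1 at col 3 lands with bottom-row=0; cleared 0 line(s) (total 0); column heights now [0 2 3 3 2], max=3
Drop 3: Z rot3 at col 1 lands with bottom-row=2; cleared 0 line(s) (total 0); column heights now [0 4 5 3 2], max=5
Drop 4: J rot3 at col 1 lands with bottom-row=5; cleared 0 line(s) (total 0); column heights now [0 6 8 3 2], max=8
Test piece Z rot1 at col 2 (width 2): heights before test = [0 6 8 3 2]; fits = False

Answer: no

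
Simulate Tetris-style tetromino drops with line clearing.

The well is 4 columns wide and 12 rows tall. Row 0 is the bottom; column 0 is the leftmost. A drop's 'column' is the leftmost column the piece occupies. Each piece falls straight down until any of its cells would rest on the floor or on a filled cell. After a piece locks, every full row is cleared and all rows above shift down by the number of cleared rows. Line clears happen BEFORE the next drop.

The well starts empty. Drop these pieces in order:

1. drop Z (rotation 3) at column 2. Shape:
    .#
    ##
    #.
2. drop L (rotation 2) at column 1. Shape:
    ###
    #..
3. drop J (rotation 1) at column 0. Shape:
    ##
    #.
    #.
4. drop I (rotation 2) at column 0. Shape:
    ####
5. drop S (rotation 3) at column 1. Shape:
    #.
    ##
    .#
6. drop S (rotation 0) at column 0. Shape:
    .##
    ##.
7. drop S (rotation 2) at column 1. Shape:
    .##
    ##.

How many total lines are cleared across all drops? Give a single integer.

Answer: 2

Derivation:
Drop 1: Z rot3 at col 2 lands with bottom-row=0; cleared 0 line(s) (total 0); column heights now [0 0 2 3], max=3
Drop 2: L rot2 at col 1 lands with bottom-row=2; cleared 0 line(s) (total 0); column heights now [0 4 4 4], max=4
Drop 3: J rot1 at col 0 lands with bottom-row=2; cleared 1 line(s) (total 1); column heights now [4 4 2 3], max=4
Drop 4: I rot2 at col 0 lands with bottom-row=4; cleared 1 line(s) (total 2); column heights now [4 4 2 3], max=4
Drop 5: S rot3 at col 1 lands with bottom-row=3; cleared 0 line(s) (total 2); column heights now [4 6 5 3], max=6
Drop 6: S rot0 at col 0 lands with bottom-row=6; cleared 0 line(s) (total 2); column heights now [7 8 8 3], max=8
Drop 7: S rot2 at col 1 lands with bottom-row=8; cleared 0 line(s) (total 2); column heights now [7 9 10 10], max=10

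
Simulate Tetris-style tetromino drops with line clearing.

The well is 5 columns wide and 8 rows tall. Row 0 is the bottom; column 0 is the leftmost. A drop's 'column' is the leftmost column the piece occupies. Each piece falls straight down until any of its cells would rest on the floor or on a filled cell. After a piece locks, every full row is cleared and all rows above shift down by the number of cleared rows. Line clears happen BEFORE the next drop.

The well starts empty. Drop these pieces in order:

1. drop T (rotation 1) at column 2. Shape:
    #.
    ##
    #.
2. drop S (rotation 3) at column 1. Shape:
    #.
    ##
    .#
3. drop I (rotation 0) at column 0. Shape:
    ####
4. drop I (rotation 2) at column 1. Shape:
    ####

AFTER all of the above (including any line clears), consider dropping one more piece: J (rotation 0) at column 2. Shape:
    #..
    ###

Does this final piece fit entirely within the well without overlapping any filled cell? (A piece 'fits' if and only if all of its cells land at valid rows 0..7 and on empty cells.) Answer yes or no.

Drop 1: T rot1 at col 2 lands with bottom-row=0; cleared 0 line(s) (total 0); column heights now [0 0 3 2 0], max=3
Drop 2: S rot3 at col 1 lands with bottom-row=3; cleared 0 line(s) (total 0); column heights now [0 6 5 2 0], max=6
Drop 3: I rot0 at col 0 lands with bottom-row=6; cleared 0 line(s) (total 0); column heights now [7 7 7 7 0], max=7
Drop 4: I rot2 at col 1 lands with bottom-row=7; cleared 0 line(s) (total 0); column heights now [7 8 8 8 8], max=8
Test piece J rot0 at col 2 (width 3): heights before test = [7 8 8 8 8]; fits = False

Answer: no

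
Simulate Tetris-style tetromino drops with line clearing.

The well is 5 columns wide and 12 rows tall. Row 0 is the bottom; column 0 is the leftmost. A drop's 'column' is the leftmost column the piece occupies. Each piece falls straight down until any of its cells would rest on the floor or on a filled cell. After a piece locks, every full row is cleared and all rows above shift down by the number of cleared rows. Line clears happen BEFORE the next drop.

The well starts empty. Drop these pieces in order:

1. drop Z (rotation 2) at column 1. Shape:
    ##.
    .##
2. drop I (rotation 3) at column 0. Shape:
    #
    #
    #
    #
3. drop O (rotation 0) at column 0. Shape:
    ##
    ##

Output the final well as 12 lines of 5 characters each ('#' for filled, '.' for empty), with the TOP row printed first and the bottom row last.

Answer: .....
.....
.....
.....
.....
.....
##...
##...
#....
#....
###..
#.##.

Derivation:
Drop 1: Z rot2 at col 1 lands with bottom-row=0; cleared 0 line(s) (total 0); column heights now [0 2 2 1 0], max=2
Drop 2: I rot3 at col 0 lands with bottom-row=0; cleared 0 line(s) (total 0); column heights now [4 2 2 1 0], max=4
Drop 3: O rot0 at col 0 lands with bottom-row=4; cleared 0 line(s) (total 0); column heights now [6 6 2 1 0], max=6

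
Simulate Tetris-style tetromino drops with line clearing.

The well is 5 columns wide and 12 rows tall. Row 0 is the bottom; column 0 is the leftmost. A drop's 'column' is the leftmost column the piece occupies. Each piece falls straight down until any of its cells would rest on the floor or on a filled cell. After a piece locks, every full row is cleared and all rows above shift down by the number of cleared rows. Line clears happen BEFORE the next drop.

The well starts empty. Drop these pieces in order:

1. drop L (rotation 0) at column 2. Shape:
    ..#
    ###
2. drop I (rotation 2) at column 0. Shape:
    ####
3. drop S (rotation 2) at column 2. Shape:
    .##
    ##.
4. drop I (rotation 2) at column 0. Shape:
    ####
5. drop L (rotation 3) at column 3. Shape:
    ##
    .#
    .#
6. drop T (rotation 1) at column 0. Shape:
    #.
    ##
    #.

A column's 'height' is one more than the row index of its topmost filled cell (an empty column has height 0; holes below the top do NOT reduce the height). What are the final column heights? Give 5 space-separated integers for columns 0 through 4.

Drop 1: L rot0 at col 2 lands with bottom-row=0; cleared 0 line(s) (total 0); column heights now [0 0 1 1 2], max=2
Drop 2: I rot2 at col 0 lands with bottom-row=1; cleared 1 line(s) (total 1); column heights now [0 0 1 1 1], max=1
Drop 3: S rot2 at col 2 lands with bottom-row=1; cleared 0 line(s) (total 1); column heights now [0 0 2 3 3], max=3
Drop 4: I rot2 at col 0 lands with bottom-row=3; cleared 0 line(s) (total 1); column heights now [4 4 4 4 3], max=4
Drop 5: L rot3 at col 3 lands with bottom-row=3; cleared 1 line(s) (total 2); column heights now [0 0 2 5 5], max=5
Drop 6: T rot1 at col 0 lands with bottom-row=0; cleared 0 line(s) (total 2); column heights now [3 2 2 5 5], max=5

Answer: 3 2 2 5 5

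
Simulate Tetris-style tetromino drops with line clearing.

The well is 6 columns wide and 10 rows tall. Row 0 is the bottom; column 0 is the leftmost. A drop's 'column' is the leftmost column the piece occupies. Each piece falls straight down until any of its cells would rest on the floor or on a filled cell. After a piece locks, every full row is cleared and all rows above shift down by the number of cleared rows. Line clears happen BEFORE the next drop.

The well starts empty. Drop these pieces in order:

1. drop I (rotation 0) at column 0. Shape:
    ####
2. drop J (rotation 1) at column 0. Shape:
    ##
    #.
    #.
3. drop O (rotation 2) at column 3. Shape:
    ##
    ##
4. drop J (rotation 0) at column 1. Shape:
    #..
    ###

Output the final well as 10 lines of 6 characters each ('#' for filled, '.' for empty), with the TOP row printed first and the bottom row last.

Answer: ......
......
......
......
.#....
.###..
##....
#..##.
#..##.
####..

Derivation:
Drop 1: I rot0 at col 0 lands with bottom-row=0; cleared 0 line(s) (total 0); column heights now [1 1 1 1 0 0], max=1
Drop 2: J rot1 at col 0 lands with bottom-row=1; cleared 0 line(s) (total 0); column heights now [4 4 1 1 0 0], max=4
Drop 3: O rot2 at col 3 lands with bottom-row=1; cleared 0 line(s) (total 0); column heights now [4 4 1 3 3 0], max=4
Drop 4: J rot0 at col 1 lands with bottom-row=4; cleared 0 line(s) (total 0); column heights now [4 6 5 5 3 0], max=6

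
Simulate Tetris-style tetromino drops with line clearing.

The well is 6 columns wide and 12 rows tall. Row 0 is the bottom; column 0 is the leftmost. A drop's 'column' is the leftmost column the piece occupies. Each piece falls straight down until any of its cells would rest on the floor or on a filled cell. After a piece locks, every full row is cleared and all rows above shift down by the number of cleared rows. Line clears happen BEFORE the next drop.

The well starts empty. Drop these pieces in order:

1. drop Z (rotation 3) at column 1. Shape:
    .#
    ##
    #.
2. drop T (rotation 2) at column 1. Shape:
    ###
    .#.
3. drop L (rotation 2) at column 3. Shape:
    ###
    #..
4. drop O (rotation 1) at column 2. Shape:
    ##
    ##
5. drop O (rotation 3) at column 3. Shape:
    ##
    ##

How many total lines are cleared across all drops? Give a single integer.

Drop 1: Z rot3 at col 1 lands with bottom-row=0; cleared 0 line(s) (total 0); column heights now [0 2 3 0 0 0], max=3
Drop 2: T rot2 at col 1 lands with bottom-row=3; cleared 0 line(s) (total 0); column heights now [0 5 5 5 0 0], max=5
Drop 3: L rot2 at col 3 lands with bottom-row=5; cleared 0 line(s) (total 0); column heights now [0 5 5 7 7 7], max=7
Drop 4: O rot1 at col 2 lands with bottom-row=7; cleared 0 line(s) (total 0); column heights now [0 5 9 9 7 7], max=9
Drop 5: O rot3 at col 3 lands with bottom-row=9; cleared 0 line(s) (total 0); column heights now [0 5 9 11 11 7], max=11

Answer: 0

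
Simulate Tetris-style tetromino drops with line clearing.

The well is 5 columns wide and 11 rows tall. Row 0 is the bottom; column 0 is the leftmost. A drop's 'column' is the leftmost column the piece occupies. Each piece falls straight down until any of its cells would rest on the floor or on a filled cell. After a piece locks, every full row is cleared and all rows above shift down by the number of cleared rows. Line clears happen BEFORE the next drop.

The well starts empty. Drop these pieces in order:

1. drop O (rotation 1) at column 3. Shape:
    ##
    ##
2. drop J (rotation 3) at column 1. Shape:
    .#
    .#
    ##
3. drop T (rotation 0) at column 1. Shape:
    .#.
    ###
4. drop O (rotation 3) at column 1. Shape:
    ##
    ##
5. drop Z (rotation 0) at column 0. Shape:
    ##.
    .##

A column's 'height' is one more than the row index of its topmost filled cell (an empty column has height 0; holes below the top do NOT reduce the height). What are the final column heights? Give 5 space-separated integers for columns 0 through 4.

Answer: 9 9 8 4 2

Derivation:
Drop 1: O rot1 at col 3 lands with bottom-row=0; cleared 0 line(s) (total 0); column heights now [0 0 0 2 2], max=2
Drop 2: J rot3 at col 1 lands with bottom-row=0; cleared 0 line(s) (total 0); column heights now [0 1 3 2 2], max=3
Drop 3: T rot0 at col 1 lands with bottom-row=3; cleared 0 line(s) (total 0); column heights now [0 4 5 4 2], max=5
Drop 4: O rot3 at col 1 lands with bottom-row=5; cleared 0 line(s) (total 0); column heights now [0 7 7 4 2], max=7
Drop 5: Z rot0 at col 0 lands with bottom-row=7; cleared 0 line(s) (total 0); column heights now [9 9 8 4 2], max=9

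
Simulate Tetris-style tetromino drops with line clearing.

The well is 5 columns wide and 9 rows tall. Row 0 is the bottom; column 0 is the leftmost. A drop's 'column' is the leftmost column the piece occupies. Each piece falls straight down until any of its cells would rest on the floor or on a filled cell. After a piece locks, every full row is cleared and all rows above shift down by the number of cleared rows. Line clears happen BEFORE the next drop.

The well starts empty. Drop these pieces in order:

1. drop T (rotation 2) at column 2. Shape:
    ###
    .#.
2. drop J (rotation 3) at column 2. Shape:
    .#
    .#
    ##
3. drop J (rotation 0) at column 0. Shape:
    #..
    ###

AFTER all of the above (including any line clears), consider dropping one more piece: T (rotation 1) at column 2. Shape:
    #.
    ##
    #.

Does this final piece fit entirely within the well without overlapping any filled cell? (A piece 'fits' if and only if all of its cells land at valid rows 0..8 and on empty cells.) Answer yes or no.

Answer: yes

Derivation:
Drop 1: T rot2 at col 2 lands with bottom-row=0; cleared 0 line(s) (total 0); column heights now [0 0 2 2 2], max=2
Drop 2: J rot3 at col 2 lands with bottom-row=2; cleared 0 line(s) (total 0); column heights now [0 0 3 5 2], max=5
Drop 3: J rot0 at col 0 lands with bottom-row=3; cleared 0 line(s) (total 0); column heights now [5 4 4 5 2], max=5
Test piece T rot1 at col 2 (width 2): heights before test = [5 4 4 5 2]; fits = True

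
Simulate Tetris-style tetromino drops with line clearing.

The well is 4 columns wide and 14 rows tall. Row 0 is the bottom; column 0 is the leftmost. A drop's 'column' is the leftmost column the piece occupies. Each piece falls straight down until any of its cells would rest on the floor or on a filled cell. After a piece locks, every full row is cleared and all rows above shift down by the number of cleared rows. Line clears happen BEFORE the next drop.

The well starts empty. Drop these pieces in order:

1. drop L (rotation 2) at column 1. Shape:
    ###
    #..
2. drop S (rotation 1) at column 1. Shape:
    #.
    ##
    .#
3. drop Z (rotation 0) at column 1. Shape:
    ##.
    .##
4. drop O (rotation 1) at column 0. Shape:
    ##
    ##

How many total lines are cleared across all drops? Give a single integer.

Answer: 0

Derivation:
Drop 1: L rot2 at col 1 lands with bottom-row=0; cleared 0 line(s) (total 0); column heights now [0 2 2 2], max=2
Drop 2: S rot1 at col 1 lands with bottom-row=2; cleared 0 line(s) (total 0); column heights now [0 5 4 2], max=5
Drop 3: Z rot0 at col 1 lands with bottom-row=4; cleared 0 line(s) (total 0); column heights now [0 6 6 5], max=6
Drop 4: O rot1 at col 0 lands with bottom-row=6; cleared 0 line(s) (total 0); column heights now [8 8 6 5], max=8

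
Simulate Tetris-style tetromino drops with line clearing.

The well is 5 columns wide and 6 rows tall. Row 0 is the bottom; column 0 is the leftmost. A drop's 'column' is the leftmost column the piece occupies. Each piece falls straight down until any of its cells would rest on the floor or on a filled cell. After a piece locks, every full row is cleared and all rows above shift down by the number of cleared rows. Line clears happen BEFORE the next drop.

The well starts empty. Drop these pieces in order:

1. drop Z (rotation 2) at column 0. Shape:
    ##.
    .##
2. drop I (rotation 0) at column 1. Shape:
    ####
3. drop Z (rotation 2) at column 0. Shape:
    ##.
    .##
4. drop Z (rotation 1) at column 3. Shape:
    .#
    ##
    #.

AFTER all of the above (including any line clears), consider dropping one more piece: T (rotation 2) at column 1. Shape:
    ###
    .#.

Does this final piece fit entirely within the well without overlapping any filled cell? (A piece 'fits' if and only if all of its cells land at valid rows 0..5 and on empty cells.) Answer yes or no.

Drop 1: Z rot2 at col 0 lands with bottom-row=0; cleared 0 line(s) (total 0); column heights now [2 2 1 0 0], max=2
Drop 2: I rot0 at col 1 lands with bottom-row=2; cleared 0 line(s) (total 0); column heights now [2 3 3 3 3], max=3
Drop 3: Z rot2 at col 0 lands with bottom-row=3; cleared 0 line(s) (total 0); column heights now [5 5 4 3 3], max=5
Drop 4: Z rot1 at col 3 lands with bottom-row=3; cleared 0 line(s) (total 0); column heights now [5 5 4 5 6], max=6
Test piece T rot2 at col 1 (width 3): heights before test = [5 5 4 5 6]; fits = True

Answer: yes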